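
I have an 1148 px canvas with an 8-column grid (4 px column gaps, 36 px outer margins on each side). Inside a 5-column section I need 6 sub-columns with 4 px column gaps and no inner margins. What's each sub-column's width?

108.5 px

Outer content = 1148 − 2·36 = 1076 px.
8c + 7·4 = 1076 → 8c = 1048 → c = 131 px.
Span of 5: 5·131 + 4·4 = 655 + 16 = 671 px.
6 columns + 5 column gaps: 6d + 5·4 = 671.
6d = 671 − 20 = 651, so d = 108.5 px.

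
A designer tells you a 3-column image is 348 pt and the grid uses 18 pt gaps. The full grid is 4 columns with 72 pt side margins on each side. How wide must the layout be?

Subtracting 2 gaps of 18 leaves 312 for 3 columns, so c = 104 pt.
Layout = 2·72 + 4·104 + 3·18 = 144 + 416 + 54 = 614 pt.

614 pt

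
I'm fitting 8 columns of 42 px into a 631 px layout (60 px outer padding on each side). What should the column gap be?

25 px

Content width = 631 − 2·60 = 511 px.
8 columns take 8·42 = 336 px; remaining 175 splits into 7 column gaps.
g = 175 / 7 = 25 px.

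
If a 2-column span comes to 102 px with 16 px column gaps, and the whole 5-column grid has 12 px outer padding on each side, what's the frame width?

303 px

2 columns + 1 column gap: 2c + 1·16 = 102.
2c = 102 − 16 = 86, so c = 43 px.
Total width: 2·12 + 5·43 + 4·16 = 303 px.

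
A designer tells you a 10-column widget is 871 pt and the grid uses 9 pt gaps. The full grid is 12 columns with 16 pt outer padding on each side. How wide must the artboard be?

10c + 9·9 = 871 → 10c = 790 → c = 79 pt.
Artboard = 2·16 + 12·79 + 11·9 = 32 + 948 + 99 = 1079 pt.

1079 pt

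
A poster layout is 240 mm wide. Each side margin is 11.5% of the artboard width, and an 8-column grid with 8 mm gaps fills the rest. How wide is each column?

16.1 mm

240 × (1 − 2·11.5%) = 240 × 77% = 184.8 mm for the columns.
8c + 7·8 = 184.8 → 8c = 128.8 → c = 16.1 mm.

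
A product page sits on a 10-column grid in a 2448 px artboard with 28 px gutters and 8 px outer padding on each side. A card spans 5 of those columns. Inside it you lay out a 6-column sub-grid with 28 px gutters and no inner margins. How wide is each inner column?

177 px

Outer content = 2448 − 2·8 = 2432 px.
10c + 9·28 = 2432 → 10c = 2180 → c = 218 px.
5 columns plus 4 gutters: 1090 + 112 = 1202 px.
1202 − 5·28 = 1062; ÷6 gives d = 177 px.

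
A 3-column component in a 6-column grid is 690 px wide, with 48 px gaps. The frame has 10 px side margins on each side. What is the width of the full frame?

1448 px

3 columns + 2 gaps: 3c + 2·48 = 690.
3c = 690 − 96 = 594, so c = 198 px.
Total width: 2·10 + 6·198 + 5·48 = 1448 px.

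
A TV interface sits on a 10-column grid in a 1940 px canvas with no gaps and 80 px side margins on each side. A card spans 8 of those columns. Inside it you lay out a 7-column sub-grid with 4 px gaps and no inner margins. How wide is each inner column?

200 px

Take off 160 px of margins, leaving 1780 px.
1780 / 10 = 178 px per column.
8-column span = 8·178 = 1424 px.
Subtracting 6 gaps of 4 leaves 1400 for 7 columns, so d = 200 px.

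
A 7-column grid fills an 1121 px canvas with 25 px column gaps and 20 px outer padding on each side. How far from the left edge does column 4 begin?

Subtract both margins: 1121 − 2·20 = 1081 px.
7 columns + 6 column gaps: 7c + 6·25 = 1081.
7c = 1081 − 150 = 931, so c = 133 px.
Each column+gutter stride is 158 px; 3 of them past the 20 px margin is 20 + 474 = 494 px.

494 px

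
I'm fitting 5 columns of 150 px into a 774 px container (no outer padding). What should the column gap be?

5 columns take 5·150 = 750 px; remaining 24 splits into 4 column gaps.
g = 24 / 4 = 6 px.

6 px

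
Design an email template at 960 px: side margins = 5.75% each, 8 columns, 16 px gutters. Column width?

Each margin = 5.75% of 960 = 55.2 px; content = 960 − 2·55.2 = 849.6 px.
8c + 7·16 = 849.6 → 8c = 737.6 → c = 92.2 px.

92.2 px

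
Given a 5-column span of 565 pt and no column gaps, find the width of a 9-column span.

1017 pt

565 / 5 = 113 pt per column.
9-column span = 9·113 = 1017 pt.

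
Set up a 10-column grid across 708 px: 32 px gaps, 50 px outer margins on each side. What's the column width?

Inside the margins: 708 − 100 = 608 px.
Subtracting 9 gaps of 32 leaves 320 for 10 columns, so c = 32 px.

32 px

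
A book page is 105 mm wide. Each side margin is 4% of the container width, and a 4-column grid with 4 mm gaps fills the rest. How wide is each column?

Each margin = 4% of 105 = 4.2 mm; content = 105 − 2·4.2 = 96.6 mm.
4c + 3·4 = 96.6 → 4c = 84.6 → c = 21.15 mm.

21.15 mm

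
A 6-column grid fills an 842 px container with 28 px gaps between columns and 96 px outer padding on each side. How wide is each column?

85 px

Inside the margins: 842 − 192 = 650 px.
6 columns + 5 gaps: 6c + 5·28 = 650.
6c = 650 − 140 = 510, so c = 85 px.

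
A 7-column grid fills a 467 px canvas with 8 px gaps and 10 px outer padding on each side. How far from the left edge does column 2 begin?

Subtract both margins: 467 − 2·10 = 447 px.
7c + 6·8 = 447 → 7c = 399 → c = 57 px.
Before column 2: the margin + 1 column + 1 gap.
Offset = 10 + 1·(57 + 8) = 10 + 65 = 75 px.

75 px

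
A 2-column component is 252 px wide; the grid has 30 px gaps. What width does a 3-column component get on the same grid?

252 − 1·30 = 222; ÷2 gives c = 111 px.
3 columns plus 2 gaps: 333 + 60 = 393 px.

393 px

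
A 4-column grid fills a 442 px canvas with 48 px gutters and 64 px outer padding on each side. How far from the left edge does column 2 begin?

Subtract both margins: 442 − 2·64 = 314 px.
Subtracting 3 gutters of 48 leaves 170 for 4 columns, so c = 42.5 px.
Column 2 starts at margin + 1·(column + gutter) = 64 + 1·90.5 = 154.5 px.

154.5 px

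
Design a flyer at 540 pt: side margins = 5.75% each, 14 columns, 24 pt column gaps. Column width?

Margins: 5.75% × 540 = 31.05 pt each, so content = 540 − 62.1 = 477.9 pt.
477.9 − 13·24 = 165.9; ÷14 gives c = 11.85 pt.

11.85 pt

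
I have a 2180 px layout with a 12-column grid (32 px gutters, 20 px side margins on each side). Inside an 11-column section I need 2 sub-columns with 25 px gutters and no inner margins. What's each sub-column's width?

967 px

Take off 40 px of margins, leaving 2140 px.
12c + 11·32 = 2140 → 12c = 1788 → c = 149 px.
11-column span = 11·149 + 10·32 = 1959 px.
Subtracting 1 gutter of 25 leaves 1934 for 2 columns, so d = 967 px.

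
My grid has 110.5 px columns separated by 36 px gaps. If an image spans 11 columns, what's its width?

11 columns plus 10 gaps: 1215.5 + 360 = 1575.5 px.

1575.5 px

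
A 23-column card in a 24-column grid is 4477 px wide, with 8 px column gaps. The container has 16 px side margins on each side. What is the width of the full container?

23c + 22·8 = 4477 → 23c = 4301 → c = 187 px.
Container = 2·16 + 24·187 + 23·8 = 32 + 4488 + 184 = 4704 px.

4704 px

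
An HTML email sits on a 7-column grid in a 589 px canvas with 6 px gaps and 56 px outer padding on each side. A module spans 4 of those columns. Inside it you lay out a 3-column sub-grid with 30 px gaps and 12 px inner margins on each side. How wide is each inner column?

Inside the margins: 589 − 112 = 477 px.
7c + 6·6 = 477 → 7c = 441 → c = 63 px.
Span of 4: 4·63 + 3·6 = 252 + 18 = 270 px.
Inner content = 270 − 2·12 = 246 px.
Subtracting 2 gaps of 30 leaves 186 for 3 columns, so d = 62 px.

62 px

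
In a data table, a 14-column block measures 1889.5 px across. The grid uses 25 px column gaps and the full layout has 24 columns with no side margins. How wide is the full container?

1889.5 − 13·25 = 1564.5; ÷14 gives c = 111.75 px.
Summing: 2682 + 575 = 3257 px.

3257 px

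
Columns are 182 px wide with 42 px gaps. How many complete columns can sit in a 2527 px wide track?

11 columns

Each extra column adds 182 + 42 = 224 px.
(2527 + 42) / 224 = 11.47, so 11 columns fit.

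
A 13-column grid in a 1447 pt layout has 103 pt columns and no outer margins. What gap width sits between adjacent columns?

Columns use 1339 pt, leaving 108 pt across 12 gaps = 9 pt each.

9 pt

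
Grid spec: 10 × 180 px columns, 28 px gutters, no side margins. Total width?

Total width: 10·180 + 9·28 = 2052 px.

2052 px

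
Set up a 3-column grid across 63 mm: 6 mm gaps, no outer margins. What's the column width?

3 columns + 2 gaps: 3c + 2·6 = 63.
3c = 63 − 12 = 51, so c = 17 mm.

17 mm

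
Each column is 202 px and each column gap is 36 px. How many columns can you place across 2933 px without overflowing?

12 columns

12 columns: 12·202 + 11·36 = 2820 px ≤ 2933.
13 columns: 3058 px > 2933. So 12.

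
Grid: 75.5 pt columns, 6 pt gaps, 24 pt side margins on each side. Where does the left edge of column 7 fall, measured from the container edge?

513 pt

Column 7 starts at margin + 6·(column + gutter) = 24 + 6·81.5 = 513 pt.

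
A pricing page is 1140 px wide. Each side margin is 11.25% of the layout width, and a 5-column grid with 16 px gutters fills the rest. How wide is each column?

Each margin = 11.25% of 1140 = 128.25 px; content = 1140 − 2·128.25 = 883.5 px.
5c + 4·16 = 883.5 → 5c = 819.5 → c = 163.9 px.

163.9 px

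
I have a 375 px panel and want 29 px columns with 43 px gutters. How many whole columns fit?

5 columns

5 columns: 5·29 + 4·43 = 317 px ≤ 375.
6 columns: 389 px > 375. So 5.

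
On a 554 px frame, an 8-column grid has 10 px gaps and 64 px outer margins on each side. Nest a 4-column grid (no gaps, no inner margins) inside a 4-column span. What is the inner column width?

52 px

Inside the margins: 554 − 128 = 426 px.
8 columns + 7 gaps: 8c + 7·10 = 426.
8c = 426 − 70 = 356, so c = 44.5 px.
4-column span = 4·44.5 + 3·10 = 208 px.
208 / 4 = 52 px per column.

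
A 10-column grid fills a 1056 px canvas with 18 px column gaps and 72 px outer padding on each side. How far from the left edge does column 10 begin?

Inside the margins: 1056 − 144 = 912 px.
10c + 9·18 = 912 → 10c = 750 → c = 75 px.
Each column+gutter stride is 93 px; 9 of them past the 72 px margin is 72 + 837 = 909 px.

909 px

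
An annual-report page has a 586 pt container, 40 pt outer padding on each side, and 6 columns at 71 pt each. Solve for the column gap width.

16 pt

Inside the margins: 586 − 80 = 506 pt.
Columns use 426 pt, leaving 80 pt across 5 column gaps = 16 pt each.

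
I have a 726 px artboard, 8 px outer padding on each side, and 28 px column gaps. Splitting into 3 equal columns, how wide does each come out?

218 px

Content width = 726 − 2·8 = 710 px.
3c + 2·28 = 710 → 3c = 654 → c = 218 px.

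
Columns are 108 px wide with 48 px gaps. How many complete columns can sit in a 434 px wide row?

3 columns

k columns need k·108 + (k−1)·48 = k·156 − 48.
k·156 − 48 ≤ 434 → k ≤ 482 / 156 ≈ 3.09, so k = 3.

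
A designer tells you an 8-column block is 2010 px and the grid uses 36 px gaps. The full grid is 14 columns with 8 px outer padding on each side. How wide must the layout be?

8c + 7·36 = 2010 → 8c = 1758 → c = 219.75 px.
Adding margins, columns and gutters: 16 + 3076.5 + 468 = 3560.5 px.

3560.5 px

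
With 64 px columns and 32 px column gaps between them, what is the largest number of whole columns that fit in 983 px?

10 columns

Each extra column adds 64 + 32 = 96 px.
(983 + 32) / 96 = 10.57, so 10 columns fit.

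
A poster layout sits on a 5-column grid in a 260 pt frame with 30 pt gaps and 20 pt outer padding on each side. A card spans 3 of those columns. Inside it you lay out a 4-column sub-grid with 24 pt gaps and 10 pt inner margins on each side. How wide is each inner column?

Inside the margins: 260 − 40 = 220 pt.
5 columns + 4 gaps: 5c + 4·30 = 220.
5c = 220 − 120 = 100, so c = 20 pt.
3-column span = 3·20 + 2·30 = 120 pt.
Inner content = 120 − 2·10 = 100 pt.
4 columns + 3 gaps: 4d + 3·24 = 100.
4d = 100 − 72 = 28, so d = 7 pt.

7 pt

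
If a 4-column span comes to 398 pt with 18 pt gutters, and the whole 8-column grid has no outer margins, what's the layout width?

398 − 3·18 = 344; ÷4 gives c = 86 pt.
Total width: 8·86 + 7·18 = 814 pt.

814 pt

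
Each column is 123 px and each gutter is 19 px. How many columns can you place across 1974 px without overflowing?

k columns need k·123 + (k−1)·19 = k·142 − 19.
k·142 − 19 ≤ 1974 → k ≤ 1993 / 142 ≈ 14.04, so k = 14.

14 columns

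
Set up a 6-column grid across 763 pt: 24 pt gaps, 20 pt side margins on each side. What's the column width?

Content width = 763 − 2·20 = 723 pt.
6 columns + 5 gaps: 6c + 5·24 = 723.
6c = 723 − 120 = 603, so c = 100.5 pt.

100.5 pt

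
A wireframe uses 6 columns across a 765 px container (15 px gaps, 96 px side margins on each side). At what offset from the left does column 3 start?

292 px

Take off 192 px of margins, leaving 573 px.
Subtracting 5 gaps of 15 leaves 498 for 6 columns, so c = 83 px.
Before column 3: the margin + 2 columns + 2 gaps.
Offset = 96 + 2·(83 + 15) = 96 + 196 = 292 px.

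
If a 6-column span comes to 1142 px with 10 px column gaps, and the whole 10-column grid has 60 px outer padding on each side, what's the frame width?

Subtracting 5 column gaps of 10 leaves 1092 for 6 columns, so c = 182 px.
Total width: 2·60 + 10·182 + 9·10 = 2030 px.

2030 px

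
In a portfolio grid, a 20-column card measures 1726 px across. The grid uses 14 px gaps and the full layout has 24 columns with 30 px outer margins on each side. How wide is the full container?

2134 px

Subtracting 19 gaps of 14 leaves 1460 for 20 columns, so c = 73 px.
Total width: 2·30 + 24·73 + 23·14 = 2134 px.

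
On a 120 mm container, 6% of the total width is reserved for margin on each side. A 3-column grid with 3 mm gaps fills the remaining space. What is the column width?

Margins: 6% × 120 = 7.2 mm each, so content = 120 − 14.4 = 105.6 mm.
3c + 2·3 = 105.6 → 3c = 99.6 → c = 33.2 mm.

33.2 mm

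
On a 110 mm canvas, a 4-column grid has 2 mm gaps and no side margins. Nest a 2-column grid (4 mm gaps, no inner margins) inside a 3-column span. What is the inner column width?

4c + 3·2 = 110 → 4c = 104 → c = 26 mm.
3-column span = 3·26 + 2·2 = 82 mm.
2 columns + 1 gap: 2d + 1·4 = 82.
2d = 82 − 4 = 78, so d = 39 mm.

39 mm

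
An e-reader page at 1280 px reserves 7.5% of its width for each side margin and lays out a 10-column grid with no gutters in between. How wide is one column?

Each margin = 7.5% of 1280 = 96 px; content = 1280 − 2·96 = 1088 px.
1088 / 10 = 108.8 px per column.

108.8 px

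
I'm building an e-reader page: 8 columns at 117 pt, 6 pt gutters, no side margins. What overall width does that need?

Canvas = 8·117 + 7·6 = 936 + 42 = 978 pt.

978 pt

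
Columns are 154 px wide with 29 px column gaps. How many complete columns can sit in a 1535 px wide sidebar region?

k columns need k·154 + (k−1)·29 = k·183 − 29.
k·183 − 29 ≤ 1535 → k ≤ 1564 / 183 ≈ 8.55, so k = 8.

8 columns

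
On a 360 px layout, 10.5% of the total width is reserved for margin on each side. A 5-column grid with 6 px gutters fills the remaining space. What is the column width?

Margins: 10.5% × 360 = 37.8 px each, so content = 360 − 75.6 = 284.4 px.
5 columns + 4 gutters: 5c + 4·6 = 284.4.
5c = 284.4 − 24 = 260.4, so c = 52.08 px.

52.08 px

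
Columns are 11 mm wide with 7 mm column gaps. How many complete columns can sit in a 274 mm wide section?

15 columns: 15·11 + 14·7 = 263 mm ≤ 274.
16 columns: 281 mm > 274. So 15.

15 columns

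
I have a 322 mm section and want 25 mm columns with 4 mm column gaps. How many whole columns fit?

11 columns

11 columns: 11·25 + 10·4 = 315 mm ≤ 322.
12 columns: 344 mm > 322. So 11.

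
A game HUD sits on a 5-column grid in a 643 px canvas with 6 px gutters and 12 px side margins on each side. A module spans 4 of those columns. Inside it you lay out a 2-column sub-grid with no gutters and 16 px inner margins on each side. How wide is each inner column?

231 px

Outer content = 643 − 2·12 = 619 px.
Subtracting 4 gutters of 6 leaves 595 for 5 columns, so c = 119 px.
4 columns plus 3 gutters: 476 + 18 = 494 px.
Inner content = 494 − 2·16 = 462 px.
462 / 2 = 231 px per column.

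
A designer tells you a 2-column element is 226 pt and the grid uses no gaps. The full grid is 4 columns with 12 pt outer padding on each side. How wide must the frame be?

226 / 2 = 113 pt per column.
Frame = 2·12 + 4·113 = 24 + 452 = 476 pt.

476 pt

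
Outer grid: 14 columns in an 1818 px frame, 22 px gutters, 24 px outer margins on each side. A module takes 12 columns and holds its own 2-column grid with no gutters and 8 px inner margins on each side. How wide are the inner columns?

Outer content = 1818 − 2·24 = 1770 px.
Subtracting 13 gutters of 22 leaves 1484 for 14 columns, so c = 106 px.
Span of 12: 12·106 + 11·22 = 1272 + 242 = 1514 px.
Inner content = 1514 − 2·8 = 1498 px.
1498 / 2 = 749 px per column.

749 px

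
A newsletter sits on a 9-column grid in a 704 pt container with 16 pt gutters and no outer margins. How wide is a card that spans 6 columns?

9 columns + 8 gutters: 9c + 8·16 = 704.
9c = 704 − 128 = 576, so c = 64 pt.
6-column span = 6·64 + 5·16 = 464 pt.

464 pt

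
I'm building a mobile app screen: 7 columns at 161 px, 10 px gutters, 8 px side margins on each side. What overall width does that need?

1203 px

Adding margins, columns and gutters: 16 + 1127 + 60 = 1203 px.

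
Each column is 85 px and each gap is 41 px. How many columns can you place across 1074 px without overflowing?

8 columns: 8·85 + 7·41 = 967 px ≤ 1074.
9 columns: 1093 px > 1074. So 8.

8 columns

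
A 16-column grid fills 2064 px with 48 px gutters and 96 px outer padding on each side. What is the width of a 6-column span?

Content width = 2064 − 2·96 = 1872 px.
Subtracting 15 gutters of 48 leaves 1152 for 16 columns, so c = 72 px.
6-column span = 6·72 + 5·48 = 672 px.

672 px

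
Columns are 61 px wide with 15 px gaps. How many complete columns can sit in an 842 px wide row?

11 columns

Each extra column adds 61 + 15 = 76 px.
(842 + 15) / 76 = 11.28, so 11 columns fit.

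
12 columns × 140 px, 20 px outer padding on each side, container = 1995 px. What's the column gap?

Content width = 1995 − 2·20 = 1955 px.
Columns use 1680 px, leaving 275 px across 11 column gaps = 25 px each.

25 px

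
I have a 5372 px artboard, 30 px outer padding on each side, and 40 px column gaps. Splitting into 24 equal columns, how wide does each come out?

Take off 60 px of margins, leaving 5312 px.
24c + 23·40 = 5312 → 24c = 4392 → c = 183 px.

183 px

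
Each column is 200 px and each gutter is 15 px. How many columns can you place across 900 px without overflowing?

k columns need k·200 + (k−1)·15 = k·215 − 15.
k·215 − 15 ≤ 900 → k ≤ 915 / 215 ≈ 4.26, so k = 4.

4 columns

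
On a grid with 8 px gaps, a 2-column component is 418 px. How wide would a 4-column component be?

2c + 1·8 = 418 → 2c = 410 → c = 205 px.
4-column span = 4·205 + 3·8 = 844 px.

844 px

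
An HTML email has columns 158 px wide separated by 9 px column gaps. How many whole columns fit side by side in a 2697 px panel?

16 columns

Each extra column adds 158 + 9 = 167 px.
(2697 + 9) / 167 = 16.20, so 16 columns fit.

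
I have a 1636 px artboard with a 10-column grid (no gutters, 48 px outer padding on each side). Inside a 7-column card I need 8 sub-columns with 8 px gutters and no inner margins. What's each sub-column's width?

Outer content = 1636 − 2·48 = 1540 px.
With no gutters, each column is 1540/10 = 154 px.
7-column span = 7·154 = 1078 px.
Subtracting 7 gutters of 8 leaves 1022 for 8 columns, so d = 127.75 px.

127.75 px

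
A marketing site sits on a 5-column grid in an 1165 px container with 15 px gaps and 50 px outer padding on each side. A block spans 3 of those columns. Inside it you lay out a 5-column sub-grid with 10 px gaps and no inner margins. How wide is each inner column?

118.6 px

Take off 100 px of margins, leaving 1065 px.
5 columns + 4 gaps: 5c + 4·15 = 1065.
5c = 1065 − 60 = 1005, so c = 201 px.
Span of 3: 3·201 + 2·15 = 603 + 30 = 633 px.
Subtracting 4 gaps of 10 leaves 593 for 5 columns, so d = 118.6 px.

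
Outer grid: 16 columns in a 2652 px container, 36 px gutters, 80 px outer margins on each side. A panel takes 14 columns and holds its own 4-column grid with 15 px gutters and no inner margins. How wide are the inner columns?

Outer content = 2652 − 2·80 = 2492 px.
16c + 15·36 = 2492 → 16c = 1952 → c = 122 px.
Span of 14: 14·122 + 13·36 = 1708 + 468 = 2176 px.
4 columns + 3 gutters: 4d + 3·15 = 2176.
4d = 2176 − 45 = 2131, so d = 532.75 px.

532.75 px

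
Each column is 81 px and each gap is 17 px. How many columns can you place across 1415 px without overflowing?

k columns need k·81 + (k−1)·17 = k·98 − 17.
k·98 − 17 ≤ 1415 → k ≤ 1432 / 98 ≈ 14.61, so k = 14.

14 columns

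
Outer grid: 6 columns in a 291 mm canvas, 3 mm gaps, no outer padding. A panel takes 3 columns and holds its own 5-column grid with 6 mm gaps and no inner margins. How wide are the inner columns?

24 mm

6 columns + 5 gaps: 6c + 5·3 = 291.
6c = 291 − 15 = 276, so c = 46 mm.
Span of 3: 3·46 + 2·3 = 138 + 6 = 144 mm.
5d + 4·6 = 144 → 5d = 120 → d = 24 mm.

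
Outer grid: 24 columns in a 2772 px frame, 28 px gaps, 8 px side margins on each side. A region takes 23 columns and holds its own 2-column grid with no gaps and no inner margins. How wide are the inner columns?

Subtract both margins: 2772 − 2·8 = 2756 px.
24c + 23·28 = 2756 → 24c = 2112 → c = 88 px.
23 columns plus 22 gaps: 2024 + 616 = 2640 px.
With no gaps, each column is 2640/2 = 1320 px.

1320 px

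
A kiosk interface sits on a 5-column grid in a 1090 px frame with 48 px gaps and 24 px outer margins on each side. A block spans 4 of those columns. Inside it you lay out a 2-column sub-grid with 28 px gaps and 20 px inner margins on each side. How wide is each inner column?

Take off 48 px of margins, leaving 1042 px.
Subtracting 4 gaps of 48 leaves 850 for 5 columns, so c = 170 px.
Span of 4: 4·170 + 3·48 = 680 + 144 = 824 px.
Inner content = 824 − 2·20 = 784 px.
784 − 1·28 = 756; ÷2 gives d = 378 px.

378 px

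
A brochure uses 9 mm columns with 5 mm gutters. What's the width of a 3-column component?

Span of 3: 3·9 + 2·5 = 27 + 10 = 37 mm.

37 mm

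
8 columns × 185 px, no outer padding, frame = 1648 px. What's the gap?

Columns use 1480 px, leaving 168 px across 7 gaps = 24 px each.

24 px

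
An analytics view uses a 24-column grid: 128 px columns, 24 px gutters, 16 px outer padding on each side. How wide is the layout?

3656 px

Layout = 2·16 + 24·128 + 23·24 = 32 + 3072 + 552 = 3656 px.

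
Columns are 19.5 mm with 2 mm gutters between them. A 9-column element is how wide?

9-column span = 9·19.5 + 8·2 = 191.5 mm.

191.5 mm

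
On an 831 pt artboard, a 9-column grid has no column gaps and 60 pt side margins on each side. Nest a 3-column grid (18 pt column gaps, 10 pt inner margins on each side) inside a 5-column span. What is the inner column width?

113 pt

Take off 120 pt of margins, leaving 711 pt.
9c = 711 → c = 79 pt.
5-column span = 5·79 = 395 pt.
Inner content = 395 − 2·10 = 375 pt.
3d + 2·18 = 375 → 3d = 339 → d = 113 pt.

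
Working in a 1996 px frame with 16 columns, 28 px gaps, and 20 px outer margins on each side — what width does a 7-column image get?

840 px

Content width = 1996 − 2·20 = 1956 px.
16c + 15·28 = 1956 → 16c = 1536 → c = 96 px.
7 columns plus 6 gaps: 672 + 168 = 840 px.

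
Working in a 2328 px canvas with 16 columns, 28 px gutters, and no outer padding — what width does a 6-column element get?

16c + 15·28 = 2328 → 16c = 1908 → c = 119.25 px.
Span of 6: 6·119.25 + 5·28 = 715.5 + 140 = 855.5 px.

855.5 px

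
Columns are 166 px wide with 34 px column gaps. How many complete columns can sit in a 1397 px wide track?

7 columns

Each extra column adds 166 + 34 = 200 px.
(1397 + 34) / 200 = 7.16, so 7 columns fit.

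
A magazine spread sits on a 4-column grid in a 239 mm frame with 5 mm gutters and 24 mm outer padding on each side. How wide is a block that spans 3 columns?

142 mm

Take off 48 mm of margins, leaving 191 mm.
Subtracting 3 gutters of 5 leaves 176 for 4 columns, so c = 44 mm.
Span of 3: 3·44 + 2·5 = 132 + 10 = 142 mm.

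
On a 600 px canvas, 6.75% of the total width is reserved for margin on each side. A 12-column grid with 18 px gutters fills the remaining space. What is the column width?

Margins: 6.75% × 600 = 40.5 px each, so content = 600 − 81 = 519 px.
519 − 11·18 = 321; ÷12 gives c = 26.75 px.

26.75 px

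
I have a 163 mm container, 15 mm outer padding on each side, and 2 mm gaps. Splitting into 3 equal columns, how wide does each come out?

Take off 30 mm of margins, leaving 133 mm.
Subtracting 2 gaps of 2 leaves 129 for 3 columns, so c = 43 mm.

43 mm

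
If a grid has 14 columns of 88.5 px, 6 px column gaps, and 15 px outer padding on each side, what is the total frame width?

Adding margins, columns and gutters: 30 + 1239 + 78 = 1347 px.

1347 px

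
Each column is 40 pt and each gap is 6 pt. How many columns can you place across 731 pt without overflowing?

k columns need k·40 + (k−1)·6 = k·46 − 6.
k·46 − 6 ≤ 731 → k ≤ 737 / 46 ≈ 16.02, so k = 16.

16 columns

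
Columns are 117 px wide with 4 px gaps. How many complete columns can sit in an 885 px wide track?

7 columns

Each extra column adds 117 + 4 = 121 px.
(885 + 4) / 121 = 7.35, so 7 columns fit.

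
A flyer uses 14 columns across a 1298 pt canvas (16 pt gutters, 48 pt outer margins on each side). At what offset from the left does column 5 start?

396 pt

Take off 96 pt of margins, leaving 1202 pt.
Subtracting 13 gutters of 16 leaves 994 for 14 columns, so c = 71 pt.
Column 5 starts at margin + 4·(column + gutter) = 48 + 4·87 = 396 pt.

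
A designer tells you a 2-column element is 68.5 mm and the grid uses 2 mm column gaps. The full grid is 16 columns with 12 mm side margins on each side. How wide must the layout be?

586 mm

68.5 − 1·2 = 66.5; ÷2 gives c = 33.25 mm.
Total width: 2·12 + 16·33.25 + 15·2 = 586 mm.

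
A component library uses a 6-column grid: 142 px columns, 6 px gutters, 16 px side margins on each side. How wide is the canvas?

914 px

Adding margins, columns and gutters: 32 + 852 + 30 = 914 px.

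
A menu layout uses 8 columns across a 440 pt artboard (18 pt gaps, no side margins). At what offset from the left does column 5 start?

229 pt

Subtracting 7 gaps of 18 leaves 314 for 8 columns, so c = 39.25 pt.
No margin, so column 5 starts at 4·(column + gutter) = 4·57.25 = 229 pt.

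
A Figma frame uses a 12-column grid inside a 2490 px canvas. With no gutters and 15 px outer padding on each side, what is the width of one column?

Take off 30 px of margins, leaving 2460 px.
12c = 2460 → c = 205 px.

205 px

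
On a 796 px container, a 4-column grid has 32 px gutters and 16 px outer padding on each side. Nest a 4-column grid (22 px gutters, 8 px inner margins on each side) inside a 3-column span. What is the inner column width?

120.75 px

Inside the margins: 796 − 32 = 764 px.
4c + 3·32 = 764 → 4c = 668 → c = 167 px.
3-column span = 3·167 + 2·32 = 565 px.
Inner content = 565 − 2·8 = 549 px.
4d + 3·22 = 549 → 4d = 483 → d = 120.75 px.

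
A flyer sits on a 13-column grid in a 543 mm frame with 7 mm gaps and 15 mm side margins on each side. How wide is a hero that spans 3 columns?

113 mm

Subtract both margins: 543 − 2·15 = 513 mm.
13c + 12·7 = 513 → 13c = 429 → c = 33 mm.
3 columns plus 2 gaps: 99 + 14 = 113 mm.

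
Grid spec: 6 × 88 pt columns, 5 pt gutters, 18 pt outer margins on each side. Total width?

Adding margins, columns and gutters: 36 + 528 + 25 = 589 pt.

589 pt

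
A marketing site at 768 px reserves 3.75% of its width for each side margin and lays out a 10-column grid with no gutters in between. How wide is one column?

768 × (1 − 2·3.75%) = 768 × 92.5% = 710.4 px for the columns.
710.4 / 10 = 71.04 px per column.

71.04 px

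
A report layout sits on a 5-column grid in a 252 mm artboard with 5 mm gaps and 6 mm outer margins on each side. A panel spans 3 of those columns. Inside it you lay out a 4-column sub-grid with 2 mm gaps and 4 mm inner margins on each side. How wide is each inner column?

32 mm

Outer content = 252 − 2·6 = 240 mm.
Subtracting 4 gaps of 5 leaves 220 for 5 columns, so c = 44 mm.
Span of 3: 3·44 + 2·5 = 132 + 10 = 142 mm.
Inner content = 142 − 2·4 = 134 mm.
134 − 3·2 = 128; ÷4 gives d = 32 mm.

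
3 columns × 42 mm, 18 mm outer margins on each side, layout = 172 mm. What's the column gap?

Inside the margins: 172 − 36 = 136 mm.
3 columns take 3·42 = 126 mm; remaining 10 splits into 2 column gaps.
g = 10 / 2 = 5 mm.

5 mm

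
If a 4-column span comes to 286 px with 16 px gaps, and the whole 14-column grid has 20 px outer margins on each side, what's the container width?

1081 px

Subtracting 3 gaps of 16 leaves 238 for 4 columns, so c = 59.5 px.
Adding margins, columns and gutters: 40 + 833 + 208 = 1081 px.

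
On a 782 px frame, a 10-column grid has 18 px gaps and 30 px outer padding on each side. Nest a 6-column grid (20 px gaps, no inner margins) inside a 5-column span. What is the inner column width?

42 px

Inside the margins: 782 − 60 = 722 px.
10 columns + 9 gaps: 10c + 9·18 = 722.
10c = 722 − 162 = 560, so c = 56 px.
5-column span = 5·56 + 4·18 = 352 px.
6d + 5·20 = 352 → 6d = 252 → d = 42 px.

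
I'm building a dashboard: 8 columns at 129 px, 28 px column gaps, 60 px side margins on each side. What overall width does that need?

Canvas = 2·60 + 8·129 + 7·28 = 120 + 1032 + 196 = 1348 px.

1348 px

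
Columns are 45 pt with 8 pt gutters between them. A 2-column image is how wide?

98 pt

Span of 2: 2·45 + 1·8 = 90 + 8 = 98 pt.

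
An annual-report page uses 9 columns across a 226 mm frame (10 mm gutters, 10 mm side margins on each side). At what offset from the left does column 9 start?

202 mm

Take off 20 mm of margins, leaving 206 mm.
9 columns + 8 gutters: 9c + 8·10 = 206.
9c = 206 − 80 = 126, so c = 14 mm.
Before column 9: the margin + 8 columns + 8 gutters.
Offset = 10 + 8·(14 + 10) = 10 + 192 = 202 mm.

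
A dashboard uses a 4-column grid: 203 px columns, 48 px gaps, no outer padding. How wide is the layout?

956 px

Layout = 4·203 + 3·48 = 812 + 144 = 956 px.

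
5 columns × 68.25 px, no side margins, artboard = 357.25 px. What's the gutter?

4 px

Columns use 341.25 px, leaving 16 px across 4 gutters = 4 px each.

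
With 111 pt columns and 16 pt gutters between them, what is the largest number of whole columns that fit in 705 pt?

5 columns

Each extra column adds 111 + 16 = 127 pt.
(705 + 16) / 127 = 5.68, so 5 columns fit.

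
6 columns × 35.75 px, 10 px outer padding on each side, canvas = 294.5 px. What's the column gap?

12 px

Take off 20 px of margins, leaving 274.5 px.
Columns use 214.5 px, leaving 60 px across 5 column gaps = 12 px each.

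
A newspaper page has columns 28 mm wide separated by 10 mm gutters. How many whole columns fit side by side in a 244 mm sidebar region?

6 columns

k columns need k·28 + (k−1)·10 = k·38 − 10.
k·38 − 10 ≤ 244 → k ≤ 254 / 38 ≈ 6.68, so k = 6.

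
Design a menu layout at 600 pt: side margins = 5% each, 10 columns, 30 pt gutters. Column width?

27 pt

600 × (1 − 2·5%) = 600 × 90% = 540 pt for the columns.
Subtracting 9 gutters of 30 leaves 270 for 10 columns, so c = 27 pt.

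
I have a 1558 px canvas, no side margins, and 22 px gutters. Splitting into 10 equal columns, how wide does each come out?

Subtracting 9 gutters of 22 leaves 1360 for 10 columns, so c = 136 px.

136 px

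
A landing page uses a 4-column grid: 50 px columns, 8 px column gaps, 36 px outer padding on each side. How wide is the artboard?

Adding margins, columns and gutters: 72 + 200 + 24 = 296 px.

296 px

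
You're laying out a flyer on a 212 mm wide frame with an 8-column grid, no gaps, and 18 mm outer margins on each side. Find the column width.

22 mm

Take off 36 mm of margins, leaving 176 mm.
8c = 176 → c = 22 mm.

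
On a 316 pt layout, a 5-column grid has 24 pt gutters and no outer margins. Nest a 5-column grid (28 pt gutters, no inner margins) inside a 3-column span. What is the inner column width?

316 − 4·24 = 220; ÷5 gives c = 44 pt.
3-column span = 3·44 + 2·24 = 180 pt.
5 columns + 4 gutters: 5d + 4·28 = 180.
5d = 180 − 112 = 68, so d = 13.6 pt.

13.6 pt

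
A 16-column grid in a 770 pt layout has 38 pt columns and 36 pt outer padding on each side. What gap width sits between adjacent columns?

Take off 72 pt of margins, leaving 698 pt.
Columns use 608 pt, leaving 90 pt across 15 gaps = 6 pt each.

6 pt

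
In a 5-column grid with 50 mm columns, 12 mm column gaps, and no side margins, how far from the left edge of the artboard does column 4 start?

186 mm

No margin, so column 4 starts at 3·(column + gutter) = 3·62 = 186 mm.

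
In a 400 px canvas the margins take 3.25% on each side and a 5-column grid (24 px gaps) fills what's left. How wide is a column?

55.6 px

400 × (1 − 2·3.25%) = 400 × 93.5% = 374 px for the columns.
5 columns + 4 gaps: 5c + 4·24 = 374.
5c = 374 − 96 = 278, so c = 55.6 px.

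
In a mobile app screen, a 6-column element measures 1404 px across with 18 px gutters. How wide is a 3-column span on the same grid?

693 px

6 columns + 5 gutters: 6c + 5·18 = 1404.
6c = 1404 − 90 = 1314, so c = 219 px.
3 columns plus 2 gutters: 657 + 36 = 693 px.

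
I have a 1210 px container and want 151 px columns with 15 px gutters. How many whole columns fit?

7 columns

Each extra column adds 151 + 15 = 166 px.
(1210 + 15) / 166 = 7.38, so 7 columns fit.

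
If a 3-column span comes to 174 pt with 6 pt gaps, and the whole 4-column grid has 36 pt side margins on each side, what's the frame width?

306 pt

Subtracting 2 gaps of 6 leaves 162 for 3 columns, so c = 54 pt.
Total width: 2·36 + 4·54 + 3·6 = 306 pt.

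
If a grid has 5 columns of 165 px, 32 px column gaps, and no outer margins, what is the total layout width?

953 px

Summing: 825 + 128 = 953 px.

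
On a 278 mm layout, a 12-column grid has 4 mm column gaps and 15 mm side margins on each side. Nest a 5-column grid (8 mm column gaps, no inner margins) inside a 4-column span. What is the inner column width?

Outer content = 278 − 2·15 = 248 mm.
Subtracting 11 column gaps of 4 leaves 204 for 12 columns, so c = 17 mm.
4-column span = 4·17 + 3·4 = 80 mm.
Subtracting 4 column gaps of 8 leaves 48 for 5 columns, so d = 9.6 mm.

9.6 mm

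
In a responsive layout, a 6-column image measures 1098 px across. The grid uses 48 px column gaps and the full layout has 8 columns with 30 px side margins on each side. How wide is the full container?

1540 px

6c + 5·48 = 1098 → 6c = 858 → c = 143 px.
Adding margins, columns and gutters: 60 + 1144 + 336 = 1540 px.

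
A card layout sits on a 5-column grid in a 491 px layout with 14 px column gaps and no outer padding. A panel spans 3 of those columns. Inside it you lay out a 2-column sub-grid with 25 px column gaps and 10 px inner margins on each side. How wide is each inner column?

122 px

491 − 4·14 = 435; ÷5 gives c = 87 px.
3-column span = 3·87 + 2·14 = 289 px.
Inner content = 289 − 2·10 = 269 px.
2d + 1·25 = 269 → 2d = 244 → d = 122 px.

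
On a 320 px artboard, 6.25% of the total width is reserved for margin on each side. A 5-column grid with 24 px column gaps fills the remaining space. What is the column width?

36.8 px

Each margin = 6.25% of 320 = 20 px; content = 320 − 2·20 = 280 px.
5c + 4·24 = 280 → 5c = 184 → c = 36.8 px.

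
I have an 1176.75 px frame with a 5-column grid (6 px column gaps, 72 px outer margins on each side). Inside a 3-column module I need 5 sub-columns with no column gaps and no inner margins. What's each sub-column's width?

Take off 144 px of margins, leaving 1032.75 px.
5c + 4·6 = 1032.75 → 5c = 1008.75 → c = 201.75 px.
3 columns plus 2 column gaps: 605.25 + 12 = 617.25 px.
5d = 617.25 → d = 123.45 px.

123.45 px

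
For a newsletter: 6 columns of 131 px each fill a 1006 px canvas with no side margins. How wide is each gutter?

44 px

Columns use 786 px, leaving 220 px across 5 gutters = 44 px each.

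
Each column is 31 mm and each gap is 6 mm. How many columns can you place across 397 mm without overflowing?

Each extra column adds 31 + 6 = 37 mm.
(397 + 6) / 37 = 10.89, so 10 columns fit.

10 columns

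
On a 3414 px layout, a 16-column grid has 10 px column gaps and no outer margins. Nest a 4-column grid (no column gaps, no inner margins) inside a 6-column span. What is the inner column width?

318.5 px

16c + 15·10 = 3414 → 16c = 3264 → c = 204 px.
6 columns plus 5 column gaps: 1224 + 50 = 1274 px.
1274 / 4 = 318.5 px per column.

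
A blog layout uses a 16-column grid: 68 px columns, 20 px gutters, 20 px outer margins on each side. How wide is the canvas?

Total width: 2·20 + 16·68 + 15·20 = 1428 px.

1428 px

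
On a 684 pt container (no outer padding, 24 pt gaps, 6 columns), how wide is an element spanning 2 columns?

212 pt

684 − 5·24 = 564; ÷6 gives c = 94 pt.
2-column span = 2·94 + 1·24 = 212 pt.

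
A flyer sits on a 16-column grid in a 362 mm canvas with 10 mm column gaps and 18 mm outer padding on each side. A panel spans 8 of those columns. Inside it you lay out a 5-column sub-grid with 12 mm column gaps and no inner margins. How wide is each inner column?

22 mm

Inside the margins: 362 − 36 = 326 mm.
326 − 15·10 = 176; ÷16 gives c = 11 mm.
8 columns plus 7 column gaps: 88 + 70 = 158 mm.
Subtracting 4 column gaps of 12 leaves 110 for 5 columns, so d = 22 mm.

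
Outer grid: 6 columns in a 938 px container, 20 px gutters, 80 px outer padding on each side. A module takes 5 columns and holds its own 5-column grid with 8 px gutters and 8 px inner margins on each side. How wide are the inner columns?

Subtract both margins: 938 − 2·80 = 778 px.
Subtracting 5 gutters of 20 leaves 678 for 6 columns, so c = 113 px.
Span of 5: 5·113 + 4·20 = 565 + 80 = 645 px.
Inner content = 645 − 2·8 = 629 px.
5 columns + 4 gutters: 5d + 4·8 = 629.
5d = 629 − 32 = 597, so d = 119.4 px.

119.4 px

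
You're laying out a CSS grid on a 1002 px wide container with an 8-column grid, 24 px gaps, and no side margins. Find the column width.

1002 − 7·24 = 834; ÷8 gives c = 104.25 px.

104.25 px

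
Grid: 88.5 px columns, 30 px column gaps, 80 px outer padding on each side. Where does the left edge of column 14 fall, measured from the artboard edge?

1620.5 px

Each column+gutter stride is 118.5 px; 13 of them past the 80 px margin is 80 + 1540.5 = 1620.5 px.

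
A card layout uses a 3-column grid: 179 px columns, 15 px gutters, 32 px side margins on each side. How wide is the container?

631 px

Adding margins, columns and gutters: 64 + 537 + 30 = 631 px.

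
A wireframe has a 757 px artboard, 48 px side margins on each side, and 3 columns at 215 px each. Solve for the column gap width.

Subtract both margins: 757 − 2·48 = 661 px.
3·215 + 2g = 661 → 2g = 16 → g = 8 px.

8 px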